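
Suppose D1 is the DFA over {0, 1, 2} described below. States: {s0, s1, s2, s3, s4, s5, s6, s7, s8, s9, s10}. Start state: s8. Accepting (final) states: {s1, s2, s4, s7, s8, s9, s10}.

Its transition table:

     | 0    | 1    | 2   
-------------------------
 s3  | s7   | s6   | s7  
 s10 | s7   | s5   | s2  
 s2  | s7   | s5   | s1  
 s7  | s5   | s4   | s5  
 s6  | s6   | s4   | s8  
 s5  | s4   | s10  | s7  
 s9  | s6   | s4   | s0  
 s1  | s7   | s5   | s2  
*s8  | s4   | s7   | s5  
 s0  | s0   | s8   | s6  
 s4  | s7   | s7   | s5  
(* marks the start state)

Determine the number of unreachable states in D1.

No path from s8 leads to s0, s3, s6, s9; the other 7 states are all reachable.

4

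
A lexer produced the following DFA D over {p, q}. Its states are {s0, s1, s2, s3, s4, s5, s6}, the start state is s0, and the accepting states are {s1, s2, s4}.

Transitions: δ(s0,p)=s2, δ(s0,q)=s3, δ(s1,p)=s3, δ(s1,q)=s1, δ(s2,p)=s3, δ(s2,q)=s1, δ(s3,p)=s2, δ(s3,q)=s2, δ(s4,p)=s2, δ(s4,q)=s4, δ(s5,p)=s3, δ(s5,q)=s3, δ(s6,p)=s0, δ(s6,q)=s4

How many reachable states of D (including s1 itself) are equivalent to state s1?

2

States {s4,s5,s6} cannot be reached from the start state, so discard them.
Start with accepting vs non-accepting: {s1,s2} | {s0,s3}.
Refine {s0,s3} on symbol q: members go to different blocks, giving {s0} and {s3}.
The partition is now stable with 3 blocks: {s1,s2} | {s0} | {s3}.
The equivalence class containing s1 is {s1,s2}, of size 2.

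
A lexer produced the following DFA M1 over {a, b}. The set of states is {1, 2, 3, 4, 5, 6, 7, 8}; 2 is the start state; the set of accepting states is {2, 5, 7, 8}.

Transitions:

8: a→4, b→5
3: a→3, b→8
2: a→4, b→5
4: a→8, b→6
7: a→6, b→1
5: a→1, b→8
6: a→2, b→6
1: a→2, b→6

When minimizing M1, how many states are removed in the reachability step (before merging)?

No path from 2 leads to 3, 7; the other 6 states are all reachable.

2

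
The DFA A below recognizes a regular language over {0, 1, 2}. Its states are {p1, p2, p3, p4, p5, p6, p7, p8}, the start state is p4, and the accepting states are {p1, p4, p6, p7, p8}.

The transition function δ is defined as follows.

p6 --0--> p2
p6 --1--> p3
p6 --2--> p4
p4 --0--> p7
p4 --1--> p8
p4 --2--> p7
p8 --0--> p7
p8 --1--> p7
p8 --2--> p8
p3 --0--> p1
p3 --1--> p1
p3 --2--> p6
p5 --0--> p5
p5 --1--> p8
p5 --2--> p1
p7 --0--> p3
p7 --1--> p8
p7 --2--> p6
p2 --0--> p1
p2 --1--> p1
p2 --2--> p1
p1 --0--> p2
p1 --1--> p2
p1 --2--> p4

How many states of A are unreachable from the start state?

BFS from p4 reaches {p1, p2, p3, p4, p6, p7, p8}; the 1 state(s) p5 are never visited.

1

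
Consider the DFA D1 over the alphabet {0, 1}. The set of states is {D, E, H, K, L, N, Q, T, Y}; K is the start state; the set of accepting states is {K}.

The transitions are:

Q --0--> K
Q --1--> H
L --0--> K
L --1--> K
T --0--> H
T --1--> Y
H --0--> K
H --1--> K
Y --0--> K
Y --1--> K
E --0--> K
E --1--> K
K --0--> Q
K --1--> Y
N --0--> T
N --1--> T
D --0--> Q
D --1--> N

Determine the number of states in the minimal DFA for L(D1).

Reachable states from the start: {H,K,Q,Y}. Unreachable: {D,E,L,N,T} — drop them.
Initial partition by acceptance: {K} | {H,Q,Y}.
Split {H,Q,Y} by δ(·,1) → {H,Y} and {Q}.
Stable partition: {K} | {H,Y} | {Q} — 3 equivalence classes.

3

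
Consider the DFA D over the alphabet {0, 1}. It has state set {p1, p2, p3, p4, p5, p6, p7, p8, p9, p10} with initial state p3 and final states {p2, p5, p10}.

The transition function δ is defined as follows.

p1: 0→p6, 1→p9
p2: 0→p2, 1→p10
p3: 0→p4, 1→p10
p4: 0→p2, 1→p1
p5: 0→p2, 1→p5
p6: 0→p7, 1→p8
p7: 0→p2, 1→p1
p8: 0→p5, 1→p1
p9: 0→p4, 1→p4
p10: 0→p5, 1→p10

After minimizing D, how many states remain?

P0 = {p2,p5,p10} | {p1,p3,p4,p6,p7,p8,p9}.
Refine {p1,p3,p4,p6,p7,p8,p9} on symbol 0: members go to different blocks, giving {p1,p3,p6,p9} and {p4,p7,p8}.
Refine {p1,p3,p6,p9} on symbol 0: members go to different blocks, giving {p3,p6,p9} and {p1}.
On input 1, block {p3,p6,p9} splits into {p6,p9} and {p3}.
Stable partition: {p2,p5,p10} | {p6,p9} | {p4,p7,p8} | {p1} | {p3} — 5 equivalence classes.

5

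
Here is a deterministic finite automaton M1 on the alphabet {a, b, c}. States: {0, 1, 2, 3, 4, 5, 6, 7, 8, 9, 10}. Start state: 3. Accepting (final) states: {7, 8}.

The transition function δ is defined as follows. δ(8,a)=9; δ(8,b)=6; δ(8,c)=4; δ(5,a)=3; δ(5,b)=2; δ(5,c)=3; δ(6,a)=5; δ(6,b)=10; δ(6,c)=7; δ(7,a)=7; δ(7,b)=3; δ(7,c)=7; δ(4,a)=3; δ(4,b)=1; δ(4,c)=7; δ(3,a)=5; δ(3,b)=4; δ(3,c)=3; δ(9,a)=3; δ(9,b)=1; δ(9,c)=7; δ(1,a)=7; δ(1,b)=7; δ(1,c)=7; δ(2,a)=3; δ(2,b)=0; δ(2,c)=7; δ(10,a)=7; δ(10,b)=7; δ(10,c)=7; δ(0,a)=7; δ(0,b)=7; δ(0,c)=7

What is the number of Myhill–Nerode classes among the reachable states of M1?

First remove the unreachable states {6,8,9,10}; 7 states remain.
Initial partition by acceptance: {7} | {0,1,2,3,4,5}.
Refine {0,1,2,3,4,5} on symbol a: members go to different blocks, giving {2,3,4,5} and {0,1}.
Split {2,3,4,5} by δ(·,b) → {2,4} and {3,5}.
The partition is now stable with 4 blocks: {7} | {2,4} | {0,1} | {3,5}.

4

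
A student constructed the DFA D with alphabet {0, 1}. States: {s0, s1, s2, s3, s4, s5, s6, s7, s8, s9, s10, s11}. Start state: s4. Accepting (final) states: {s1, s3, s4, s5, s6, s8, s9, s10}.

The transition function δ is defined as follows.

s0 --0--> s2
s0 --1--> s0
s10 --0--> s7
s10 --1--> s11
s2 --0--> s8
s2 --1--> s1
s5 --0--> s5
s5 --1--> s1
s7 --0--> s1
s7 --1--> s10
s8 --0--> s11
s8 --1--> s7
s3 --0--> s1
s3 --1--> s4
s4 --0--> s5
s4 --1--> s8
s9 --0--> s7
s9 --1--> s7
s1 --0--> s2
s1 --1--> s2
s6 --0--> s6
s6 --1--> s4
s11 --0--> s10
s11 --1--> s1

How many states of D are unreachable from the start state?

BFS from s4 reaches {s1, s2, s4, s5, s7, s8, s10, s11}; the 4 state(s) s0, s3, s6, s9 are never visited.

4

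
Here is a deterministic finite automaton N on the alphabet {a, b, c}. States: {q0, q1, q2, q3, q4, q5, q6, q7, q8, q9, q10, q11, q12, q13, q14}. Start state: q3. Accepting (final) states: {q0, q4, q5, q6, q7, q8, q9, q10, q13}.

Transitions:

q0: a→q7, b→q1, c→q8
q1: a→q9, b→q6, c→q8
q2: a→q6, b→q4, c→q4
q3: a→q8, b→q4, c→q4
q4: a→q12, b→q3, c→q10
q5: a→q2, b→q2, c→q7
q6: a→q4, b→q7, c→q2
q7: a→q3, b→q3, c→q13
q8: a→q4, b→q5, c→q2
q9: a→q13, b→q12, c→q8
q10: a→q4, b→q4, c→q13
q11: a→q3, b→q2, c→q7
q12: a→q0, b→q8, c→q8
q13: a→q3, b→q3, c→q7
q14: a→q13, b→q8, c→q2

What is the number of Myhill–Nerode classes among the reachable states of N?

First remove the unreachable states {q11,q14}; 13 states remain.
P0 = {q0,q4,q5,q6,q7,q8,q9,q10,q13} | {q1,q2,q3,q12}.
Split {q0,q4,q5,q6,q7,q8,q9,q10,q13} by δ(·,a) → {q0,q6,q8,q9,q10} and {q4,q5,q7,q13}.
Split {q0,q6,q8,q9,q10} by δ(·,b) → {q6,q8,q10} and {q0,q9}.
Refine {q6,q8,q10} on symbol c: members go to different blocks, giving {q6,q8} and {q10}.
On input a, block {q1,q2,q3,q12} splits into {q1,q12} and {q2,q3}.
On input a, block {q4,q5,q7,q13} splits into {q5,q7,q13} and {q4}.
Stable partition: {q6,q8} | {q1,q12} | {q5,q7,q13} | {q0,q9} | {q10} | {q2,q3} | {q4} — 7 equivalence classes.

7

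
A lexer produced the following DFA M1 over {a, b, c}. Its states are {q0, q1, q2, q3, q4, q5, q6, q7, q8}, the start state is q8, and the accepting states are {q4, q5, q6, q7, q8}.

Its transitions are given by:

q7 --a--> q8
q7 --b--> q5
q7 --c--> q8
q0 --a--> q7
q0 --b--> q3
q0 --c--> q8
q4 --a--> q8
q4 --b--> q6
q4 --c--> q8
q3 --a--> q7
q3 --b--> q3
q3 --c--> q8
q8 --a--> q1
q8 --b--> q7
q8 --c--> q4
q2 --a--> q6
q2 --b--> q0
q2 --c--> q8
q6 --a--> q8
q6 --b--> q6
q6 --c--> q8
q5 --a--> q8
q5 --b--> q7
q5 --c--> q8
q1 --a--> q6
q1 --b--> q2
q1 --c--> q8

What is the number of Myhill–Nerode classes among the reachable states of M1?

3

Every state is reachable, so we keep all 9.
Initial partition by acceptance: {q4,q5,q6,q7,q8} | {q0,q1,q2,q3}.
Refine {q4,q5,q6,q7,q8} on symbol a: members go to different blocks, giving {q4,q5,q6,q7} and {q8}.
No further refinement is possible. Final partition (3 blocks): {q4,q5,q6,q7} | {q0,q1,q2,q3} | {q8}.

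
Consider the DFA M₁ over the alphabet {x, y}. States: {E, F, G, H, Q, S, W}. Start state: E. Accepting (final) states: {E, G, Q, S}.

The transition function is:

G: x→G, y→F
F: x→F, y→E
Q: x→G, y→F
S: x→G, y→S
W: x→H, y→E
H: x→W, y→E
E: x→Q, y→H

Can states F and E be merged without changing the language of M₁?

No

Reachable states from the start: {E,F,G,H,Q,W}. Unreachable: {S} — drop them.
Initial partition by acceptance: {E,G,Q} | {F,H,W}.
No further refinement is possible. Final partition (2 blocks): {E,G,Q} | {F,H,W}.
F and E end up in different blocks, so they are distinguishable. For instance, the string 'ε' is accepted from only E.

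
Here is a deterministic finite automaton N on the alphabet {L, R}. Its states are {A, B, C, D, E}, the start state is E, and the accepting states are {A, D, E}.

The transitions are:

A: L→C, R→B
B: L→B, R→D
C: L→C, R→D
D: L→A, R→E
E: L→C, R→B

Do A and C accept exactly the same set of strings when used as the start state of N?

No

Every state is reachable, so we keep all 5.
Start with accepting vs non-accepting: {A,D,E} | {B,C}.
Refine {A,D,E} on symbol L: members go to different blocks, giving {A,E} and {D}.
Stable partition: {A,E} | {B,C} | {D} — 3 equivalence classes.
A and C end up in different blocks, so they are distinguishable. For instance, the string 'ε' is accepted from only A.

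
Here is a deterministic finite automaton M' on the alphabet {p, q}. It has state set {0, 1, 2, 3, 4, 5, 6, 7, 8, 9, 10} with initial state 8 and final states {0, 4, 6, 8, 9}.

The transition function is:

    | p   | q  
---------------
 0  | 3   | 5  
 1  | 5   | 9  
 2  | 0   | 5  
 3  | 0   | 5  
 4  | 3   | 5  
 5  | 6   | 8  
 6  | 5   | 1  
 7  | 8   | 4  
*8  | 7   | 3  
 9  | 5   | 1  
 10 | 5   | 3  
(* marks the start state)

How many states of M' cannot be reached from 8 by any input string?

2

BFS from 8 reaches {0, 1, 3, 4, 5, 6, 7, 8, 9}; the 2 state(s) 2, 10 are never visited.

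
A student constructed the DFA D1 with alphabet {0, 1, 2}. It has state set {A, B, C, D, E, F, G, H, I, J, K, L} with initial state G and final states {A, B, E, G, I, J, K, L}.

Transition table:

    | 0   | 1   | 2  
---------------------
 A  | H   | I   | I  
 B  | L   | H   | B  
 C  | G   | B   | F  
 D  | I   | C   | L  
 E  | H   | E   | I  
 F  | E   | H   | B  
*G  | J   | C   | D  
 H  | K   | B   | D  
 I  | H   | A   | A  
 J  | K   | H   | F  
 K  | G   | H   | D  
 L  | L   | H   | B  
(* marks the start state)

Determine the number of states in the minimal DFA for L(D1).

5

All states are reachable from the start state.
Start with accepting vs non-accepting: {A,B,E,G,I,J,K,L} | {C,D,F,H}.
On input 0, block {A,B,E,G,I,J,K,L} splits into {B,G,J,K,L} and {A,E,I}.
Refine {B,G,J,K,L} on symbol 2: members go to different blocks, giving {G,J,K} and {B,L}.
On input 0, block {C,D,F,H} splits into {C,H} and {D,F}.
Stable partition: {G,J,K} | {C,H} | {A,E,I} | {B,L} | {D,F} — 5 equivalence classes.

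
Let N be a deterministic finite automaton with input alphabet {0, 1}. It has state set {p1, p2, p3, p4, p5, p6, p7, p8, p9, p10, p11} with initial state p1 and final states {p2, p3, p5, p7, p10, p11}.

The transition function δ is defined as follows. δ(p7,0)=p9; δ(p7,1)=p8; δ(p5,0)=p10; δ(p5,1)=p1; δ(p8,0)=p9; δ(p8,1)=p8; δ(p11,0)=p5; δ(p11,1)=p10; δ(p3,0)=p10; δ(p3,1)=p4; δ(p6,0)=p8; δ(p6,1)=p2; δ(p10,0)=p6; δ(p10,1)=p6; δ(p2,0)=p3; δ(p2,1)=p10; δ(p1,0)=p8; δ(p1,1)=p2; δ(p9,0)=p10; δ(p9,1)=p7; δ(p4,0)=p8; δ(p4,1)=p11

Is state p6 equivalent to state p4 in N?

All states are reachable from the start state.
Start with accepting vs non-accepting: {p2,p3,p5,p7,p10,p11} | {p1,p4,p6,p8,p9}.
Refine {p2,p3,p5,p7,p10,p11} on symbol 0: members go to different blocks, giving {p2,p3,p5,p11} and {p7,p10}.
On input 0, block {p2,p3,p5,p11} splits into {p2,p11} and {p3,p5}.
Split {p1,p4,p6,p8,p9} by δ(·,0) → {p1,p4,p6,p8} and {p9}.
On input 0, block {p1,p4,p6,p8} splits into {p1,p4,p6} and {p8}.
Split {p7,p10} by δ(·,0) → {p7} and {p10}.
Stable partition: {p2,p11} | {p1,p4,p6} | {p7} | {p3,p5} | {p9} | {p8} | {p10} — 7 equivalence classes.
p6 and p4 lie in the same block of the stable partition, so they are equivalent — no string distinguishes them.

Yes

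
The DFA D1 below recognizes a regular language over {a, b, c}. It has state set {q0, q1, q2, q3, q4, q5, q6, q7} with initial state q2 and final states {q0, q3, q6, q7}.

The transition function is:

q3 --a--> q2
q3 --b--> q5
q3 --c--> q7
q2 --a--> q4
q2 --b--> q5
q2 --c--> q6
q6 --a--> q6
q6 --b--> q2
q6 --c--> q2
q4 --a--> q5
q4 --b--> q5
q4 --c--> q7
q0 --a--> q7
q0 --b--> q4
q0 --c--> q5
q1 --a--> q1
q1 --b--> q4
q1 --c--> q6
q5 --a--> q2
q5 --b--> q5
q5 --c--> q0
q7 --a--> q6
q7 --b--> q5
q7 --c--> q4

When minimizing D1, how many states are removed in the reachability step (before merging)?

2

No path from q2 leads to q1, q3; the other 6 states are all reachable.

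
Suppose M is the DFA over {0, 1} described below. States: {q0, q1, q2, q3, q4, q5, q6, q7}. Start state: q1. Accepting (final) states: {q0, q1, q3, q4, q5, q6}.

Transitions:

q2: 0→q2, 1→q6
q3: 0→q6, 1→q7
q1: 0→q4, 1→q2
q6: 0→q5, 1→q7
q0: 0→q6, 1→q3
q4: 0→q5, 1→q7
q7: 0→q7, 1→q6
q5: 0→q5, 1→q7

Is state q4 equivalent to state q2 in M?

First remove the unreachable states {q0,q3}; 6 states remain.
Initial partition by acceptance: {q1,q4,q5,q6} | {q2,q7}.
No further refinement is possible. Final partition (2 blocks): {q1,q4,q5,q6} | {q2,q7}.
q4 and q2 end up in different blocks, so they are distinguishable. For instance, the string 'ε' is accepted from only q4.

No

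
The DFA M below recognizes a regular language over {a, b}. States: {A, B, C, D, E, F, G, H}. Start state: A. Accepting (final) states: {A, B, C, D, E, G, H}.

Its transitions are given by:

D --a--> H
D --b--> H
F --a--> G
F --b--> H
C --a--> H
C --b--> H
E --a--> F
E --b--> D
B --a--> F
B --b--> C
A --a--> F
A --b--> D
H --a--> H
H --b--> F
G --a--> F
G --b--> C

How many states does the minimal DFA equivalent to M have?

First remove the unreachable states {B,E}; 6 states remain.
P0 = {A,C,D,G,H} | {F}.
Refine {A,C,D,G,H} on symbol a: members go to different blocks, giving {C,D,H} and {A,G}.
Refine {C,D,H} on symbol b: members go to different blocks, giving {C,D} and {H}.
Stable partition: {C,D} | {F} | {A,G} | {H} — 4 equivalence classes.

4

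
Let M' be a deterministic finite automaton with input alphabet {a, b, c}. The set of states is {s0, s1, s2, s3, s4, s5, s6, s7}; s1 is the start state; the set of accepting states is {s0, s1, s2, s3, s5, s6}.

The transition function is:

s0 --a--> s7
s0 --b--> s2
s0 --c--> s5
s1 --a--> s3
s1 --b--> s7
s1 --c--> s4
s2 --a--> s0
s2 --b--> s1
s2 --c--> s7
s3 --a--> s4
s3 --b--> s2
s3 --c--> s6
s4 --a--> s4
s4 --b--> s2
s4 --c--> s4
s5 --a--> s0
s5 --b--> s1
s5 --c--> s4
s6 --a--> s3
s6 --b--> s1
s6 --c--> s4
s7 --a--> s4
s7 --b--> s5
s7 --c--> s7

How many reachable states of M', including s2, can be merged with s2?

Every state is reachable, so we keep all 8.
Start with accepting vs non-accepting: {s0,s1,s2,s3,s5,s6} | {s4,s7}.
Refine {s0,s1,s2,s3,s5,s6} on symbol a: members go to different blocks, giving {s1,s2,s5,s6} and {s0,s3}.
Refine {s1,s2,s5,s6} on symbol b: members go to different blocks, giving {s2,s5,s6} and {s1}.
The partition is now stable with 4 blocks: {s2,s5,s6} | {s4,s7} | {s0,s3} | {s1}.
The equivalence class containing s2 is {s2,s5,s6}, of size 3.

3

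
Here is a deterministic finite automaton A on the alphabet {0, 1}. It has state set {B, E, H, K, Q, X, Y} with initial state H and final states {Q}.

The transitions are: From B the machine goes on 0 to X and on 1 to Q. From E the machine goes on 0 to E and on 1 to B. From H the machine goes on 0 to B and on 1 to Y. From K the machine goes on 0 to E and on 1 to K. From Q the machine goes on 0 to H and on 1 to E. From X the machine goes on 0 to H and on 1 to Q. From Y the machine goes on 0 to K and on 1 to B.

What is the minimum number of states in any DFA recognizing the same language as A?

7

P0 = {Q} | {B,E,H,K,X,Y}.
Split {B,E,H,K,X,Y} by δ(·,1) → {E,H,K,Y} and {B,X}.
Split {E,H,K,Y} by δ(·,0) → {E,K,Y} and {H}.
Refine {E,K,Y} on symbol 1: members go to different blocks, giving {E,Y} and {K}.
Refine {E,Y} on symbol 0: members go to different blocks, giving {E} and {Y}.
Refine {B,X} on symbol 0: members go to different blocks, giving {X} and {B}.
Stable partition: {Q} | {E} | {X} | {H} | {K} | {Y} | {B} — 7 equivalence classes.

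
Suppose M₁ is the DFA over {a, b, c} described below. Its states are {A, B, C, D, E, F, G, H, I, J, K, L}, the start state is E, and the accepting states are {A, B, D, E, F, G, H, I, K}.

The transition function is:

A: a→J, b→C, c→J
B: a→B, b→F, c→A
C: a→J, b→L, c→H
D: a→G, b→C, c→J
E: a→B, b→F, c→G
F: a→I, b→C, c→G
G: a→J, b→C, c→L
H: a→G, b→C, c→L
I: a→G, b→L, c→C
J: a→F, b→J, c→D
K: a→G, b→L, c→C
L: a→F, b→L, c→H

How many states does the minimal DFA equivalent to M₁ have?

7

Reachable states from the start: {A,B,C,D,E,F,G,H,I,J,L}. Unreachable: {K} — drop them.
P0 = {A,B,D,E,F,G,H,I} | {C,J,L}.
On input a, block {A,B,D,E,F,G,H,I} splits into {B,D,E,F,H,I} and {A,G}.
On input a, block {B,D,E,F,H,I} splits into {B,E,F} and {D,H,I}.
Refine {B,E,F} on symbol a: members go to different blocks, giving {B,E} and {F}.
Refine {C,J,L} on symbol a: members go to different blocks, giving {J,L} and {C}.
On input b, block {D,H,I} splits into {D,H} and {I}.
No further refinement is possible. Final partition (7 blocks): {B,E} | {J,L} | {A,G} | {D,H} | {F} | {C} | {I}.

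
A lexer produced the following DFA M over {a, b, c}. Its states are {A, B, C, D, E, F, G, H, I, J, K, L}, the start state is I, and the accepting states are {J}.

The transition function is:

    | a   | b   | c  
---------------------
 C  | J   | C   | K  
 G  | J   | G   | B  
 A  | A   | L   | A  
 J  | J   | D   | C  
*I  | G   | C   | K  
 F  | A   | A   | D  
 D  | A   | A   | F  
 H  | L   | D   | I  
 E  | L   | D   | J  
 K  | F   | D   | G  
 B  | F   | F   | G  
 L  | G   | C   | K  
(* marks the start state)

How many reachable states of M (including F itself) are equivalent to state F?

States {E,H} cannot be reached from the start state, so discard them.
Initial partition by acceptance: {J} | {A,B,C,D,F,G,I,K,L}.
Refine {A,B,C,D,F,G,I,K,L} on symbol a: members go to different blocks, giving {A,B,D,F,I,K,L} and {C,G}.
Split {A,B,D,F,I,K,L} by δ(·,a) → {A,B,D,F,K} and {I,L}.
Refine {A,B,D,F,K} on symbol b: members go to different blocks, giving {B,D,F,K} and {A}.
On input a, block {B,D,F,K} splits into {B,K} and {D,F}.
Stable partition: {J} | {B,K} | {C,G} | {I,L} | {A} | {D,F} — 6 equivalence classes.
State F belongs to the block {D,F}, which has 2 states.

2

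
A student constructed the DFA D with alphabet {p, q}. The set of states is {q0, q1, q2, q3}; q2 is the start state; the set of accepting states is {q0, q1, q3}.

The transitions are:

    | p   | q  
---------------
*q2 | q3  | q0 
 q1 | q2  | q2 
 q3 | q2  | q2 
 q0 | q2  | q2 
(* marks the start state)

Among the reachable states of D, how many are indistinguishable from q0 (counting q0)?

Reachable states from the start: {q0,q2,q3}. Unreachable: {q1} — drop them.
P0 = {q0,q3} | {q2}.
Stable partition: {q0,q3} | {q2} — 2 equivalence classes.
State q0 belongs to the block {q0,q3}, which has 2 states.

2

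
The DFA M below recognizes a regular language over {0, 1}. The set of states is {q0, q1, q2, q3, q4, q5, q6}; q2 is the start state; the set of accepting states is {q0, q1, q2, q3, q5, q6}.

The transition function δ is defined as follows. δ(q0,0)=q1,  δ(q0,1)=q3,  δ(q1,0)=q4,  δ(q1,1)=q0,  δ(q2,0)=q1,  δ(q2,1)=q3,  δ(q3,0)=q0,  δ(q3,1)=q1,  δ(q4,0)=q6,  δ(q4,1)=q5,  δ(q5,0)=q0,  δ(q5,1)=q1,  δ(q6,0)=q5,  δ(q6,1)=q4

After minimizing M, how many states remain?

5

Every state is reachable, so we keep all 7.
P0 = {q0,q1,q2,q3,q5,q6} | {q4}.
On input 0, block {q0,q1,q2,q3,q5,q6} splits into {q0,q2,q3,q5,q6} and {q1}.
Refine {q0,q2,q3,q5,q6} on symbol 0: members go to different blocks, giving {q3,q5,q6} and {q0,q2}.
On input 0, block {q3,q5,q6} splits into {q3,q5} and {q6}.
Stable partition: {q3,q5} | {q4} | {q1} | {q0,q2} | {q6} — 5 equivalence classes.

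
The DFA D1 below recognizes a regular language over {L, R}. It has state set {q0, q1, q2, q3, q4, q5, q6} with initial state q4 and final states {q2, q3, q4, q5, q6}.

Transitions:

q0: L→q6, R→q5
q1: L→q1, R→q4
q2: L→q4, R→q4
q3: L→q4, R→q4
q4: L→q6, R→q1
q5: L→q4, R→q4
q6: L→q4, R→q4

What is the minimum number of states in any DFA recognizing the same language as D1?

3

First remove the unreachable states {q0,q2,q3,q5}; 3 states remain.
P0 = {q4,q6} | {q1}.
Split {q4,q6} by δ(·,R) → {q4} and {q6}.
No further refinement is possible. Final partition (3 blocks): {q4} | {q1} | {q6}.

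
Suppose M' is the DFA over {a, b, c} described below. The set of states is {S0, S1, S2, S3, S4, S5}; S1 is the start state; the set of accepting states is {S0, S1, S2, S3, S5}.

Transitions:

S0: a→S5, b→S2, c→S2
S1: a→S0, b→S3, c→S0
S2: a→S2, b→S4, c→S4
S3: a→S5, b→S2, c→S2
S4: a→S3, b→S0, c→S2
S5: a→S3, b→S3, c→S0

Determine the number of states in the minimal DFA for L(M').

All states are reachable from the start state.
Start with accepting vs non-accepting: {S0,S1,S2,S3,S5} | {S4}.
On input b, block {S0,S1,S2,S3,S5} splits into {S0,S1,S3,S5} and {S2}.
Refine {S0,S1,S3,S5} on symbol b: members go to different blocks, giving {S0,S3} and {S1,S5}.
Stable partition: {S0,S3} | {S4} | {S2} | {S1,S5} — 4 equivalence classes.

4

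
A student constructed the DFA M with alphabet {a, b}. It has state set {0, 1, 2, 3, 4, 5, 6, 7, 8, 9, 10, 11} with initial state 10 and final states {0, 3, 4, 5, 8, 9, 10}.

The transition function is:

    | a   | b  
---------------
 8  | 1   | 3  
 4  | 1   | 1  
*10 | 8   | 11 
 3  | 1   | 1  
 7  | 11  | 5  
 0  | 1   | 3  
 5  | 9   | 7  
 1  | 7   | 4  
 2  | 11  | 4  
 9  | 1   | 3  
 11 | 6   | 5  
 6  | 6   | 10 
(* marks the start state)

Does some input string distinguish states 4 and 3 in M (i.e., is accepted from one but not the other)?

First remove the unreachable states {0,2}; 10 states remain.
Start with accepting vs non-accepting: {3,4,5,8,9,10} | {1,6,7,11}.
Split {3,4,5,8,9,10} by δ(·,a) → {3,4,8,9} and {5,10}.
Split {3,4,8,9} by δ(·,b) → {3,4} and {8,9}.
Split {1,6,7,11} by δ(·,b) → {6,7,11} and {1}.
No further refinement is possible. Final partition (5 blocks): {3,4} | {6,7,11} | {5,10} | {8,9} | {1}.
4 and 3 lie in the same block of the stable partition, so they are equivalent — no string distinguishes them.

No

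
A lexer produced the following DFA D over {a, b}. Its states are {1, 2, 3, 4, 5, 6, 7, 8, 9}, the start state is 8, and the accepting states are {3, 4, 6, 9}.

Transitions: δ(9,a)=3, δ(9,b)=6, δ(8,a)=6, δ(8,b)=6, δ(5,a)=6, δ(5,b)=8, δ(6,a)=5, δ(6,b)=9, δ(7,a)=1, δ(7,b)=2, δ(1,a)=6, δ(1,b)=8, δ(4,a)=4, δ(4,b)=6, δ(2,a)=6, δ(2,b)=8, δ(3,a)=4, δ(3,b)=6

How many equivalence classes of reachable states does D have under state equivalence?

4

States {1,2,7} cannot be reached from the start state, so discard them.
P0 = {3,4,6,9} | {5,8}.
Split {3,4,6,9} by δ(·,a) → {3,4,9} and {6}.
On input b, block {5,8} splits into {5} and {8}.
No further refinement is possible. Final partition (4 blocks): {3,4,9} | {5} | {6} | {8}.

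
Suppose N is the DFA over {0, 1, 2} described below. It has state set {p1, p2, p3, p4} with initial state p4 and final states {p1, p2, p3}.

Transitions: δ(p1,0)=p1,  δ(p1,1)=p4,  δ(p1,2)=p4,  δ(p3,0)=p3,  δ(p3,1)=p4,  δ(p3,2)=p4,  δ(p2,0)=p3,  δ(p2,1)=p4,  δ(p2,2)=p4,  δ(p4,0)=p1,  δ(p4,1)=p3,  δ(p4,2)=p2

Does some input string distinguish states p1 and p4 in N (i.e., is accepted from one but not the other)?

Yes

Every state is reachable, so we keep all 4.
Initial partition by acceptance: {p1,p2,p3} | {p4}.
Stable partition: {p1,p2,p3} | {p4} — 2 equivalence classes.
p1 and p4 end up in different blocks, so they are distinguishable. For instance, the string 'ε' is accepted from only p1.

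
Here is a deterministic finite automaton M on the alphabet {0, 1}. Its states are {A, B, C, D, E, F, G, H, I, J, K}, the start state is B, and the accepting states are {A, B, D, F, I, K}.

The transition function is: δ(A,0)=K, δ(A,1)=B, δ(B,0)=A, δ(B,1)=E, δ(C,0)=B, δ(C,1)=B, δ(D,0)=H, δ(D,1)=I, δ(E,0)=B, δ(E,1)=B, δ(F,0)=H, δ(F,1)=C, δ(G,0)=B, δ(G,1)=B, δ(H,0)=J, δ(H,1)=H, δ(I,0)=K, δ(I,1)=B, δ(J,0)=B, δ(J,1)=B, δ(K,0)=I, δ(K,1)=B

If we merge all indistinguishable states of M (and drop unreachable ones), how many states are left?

States {C,D,F,G,H,J} cannot be reached from the start state, so discard them.
Initial partition by acceptance: {A,B,I,K} | {E}.
Refine {A,B,I,K} on symbol 1: members go to different blocks, giving {A,I,K} and {B}.
Stable partition: {A,I,K} | {E} | {B} — 3 equivalence classes.

3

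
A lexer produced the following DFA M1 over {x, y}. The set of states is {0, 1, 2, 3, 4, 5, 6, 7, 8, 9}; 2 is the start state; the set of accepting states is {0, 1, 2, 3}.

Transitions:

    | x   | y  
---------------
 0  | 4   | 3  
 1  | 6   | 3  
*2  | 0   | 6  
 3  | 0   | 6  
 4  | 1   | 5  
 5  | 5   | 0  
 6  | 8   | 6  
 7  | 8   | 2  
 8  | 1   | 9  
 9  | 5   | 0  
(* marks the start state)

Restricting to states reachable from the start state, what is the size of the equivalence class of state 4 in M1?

2

States {7} cannot be reached from the start state, so discard them.
Start with accepting vs non-accepting: {0,1,2,3} | {4,5,6,8,9}.
Refine {0,1,2,3} on symbol x: members go to different blocks, giving {0,1} and {2,3}.
Refine {4,5,6,8,9} on symbol x: members go to different blocks, giving {5,6,9} and {4,8}.
Split {0,1} by δ(·,x) → {0} and {1}.
Split {5,6,9} by δ(·,x) → {5,9} and {6}.
No further refinement is possible. Final partition (6 blocks): {0} | {5,9} | {2,3} | {4,8} | {1} | {6}.
State 4 belongs to the block {4,8}, which has 2 states.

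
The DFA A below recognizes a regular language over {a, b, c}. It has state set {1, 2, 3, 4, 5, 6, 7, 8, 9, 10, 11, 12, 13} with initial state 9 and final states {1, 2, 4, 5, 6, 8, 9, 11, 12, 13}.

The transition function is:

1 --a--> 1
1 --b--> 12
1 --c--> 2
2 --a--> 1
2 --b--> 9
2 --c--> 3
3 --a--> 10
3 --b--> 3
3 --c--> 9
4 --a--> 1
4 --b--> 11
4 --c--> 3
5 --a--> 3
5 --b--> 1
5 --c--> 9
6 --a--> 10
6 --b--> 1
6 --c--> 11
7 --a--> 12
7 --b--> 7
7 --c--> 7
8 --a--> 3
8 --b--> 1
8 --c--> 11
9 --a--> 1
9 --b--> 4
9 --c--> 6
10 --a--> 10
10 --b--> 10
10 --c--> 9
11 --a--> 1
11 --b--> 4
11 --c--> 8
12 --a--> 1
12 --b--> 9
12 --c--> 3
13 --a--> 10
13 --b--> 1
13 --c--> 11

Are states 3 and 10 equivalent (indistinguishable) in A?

First remove the unreachable states {5,7,13}; 10 states remain.
P0 = {1,2,4,6,8,9,11,12} | {3,10}.
Refine {1,2,4,6,8,9,11,12} on symbol a: members go to different blocks, giving {1,2,4,9,11,12} and {6,8}.
On input c, block {1,2,4,9,11,12} splits into {2,4,12} and {9,11} and {1}.
No further refinement is possible. Final partition (5 blocks): {2,4,12} | {3,10} | {6,8} | {9,11} | {1}.
3 and 10 lie in the same block of the stable partition, so they are equivalent — no string distinguishes them.

Yes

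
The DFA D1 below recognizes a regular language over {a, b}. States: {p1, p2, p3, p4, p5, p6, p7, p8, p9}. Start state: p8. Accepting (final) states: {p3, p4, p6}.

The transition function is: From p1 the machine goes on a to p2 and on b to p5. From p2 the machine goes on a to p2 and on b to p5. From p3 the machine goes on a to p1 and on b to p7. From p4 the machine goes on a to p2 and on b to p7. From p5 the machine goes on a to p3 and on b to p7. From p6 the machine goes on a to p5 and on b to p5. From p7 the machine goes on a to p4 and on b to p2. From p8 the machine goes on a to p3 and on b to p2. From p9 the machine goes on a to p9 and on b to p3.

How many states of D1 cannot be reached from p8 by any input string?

2

BFS from p8 reaches {p1, p2, p3, p4, p5, p7, p8}; the 2 state(s) p6, p9 are never visited.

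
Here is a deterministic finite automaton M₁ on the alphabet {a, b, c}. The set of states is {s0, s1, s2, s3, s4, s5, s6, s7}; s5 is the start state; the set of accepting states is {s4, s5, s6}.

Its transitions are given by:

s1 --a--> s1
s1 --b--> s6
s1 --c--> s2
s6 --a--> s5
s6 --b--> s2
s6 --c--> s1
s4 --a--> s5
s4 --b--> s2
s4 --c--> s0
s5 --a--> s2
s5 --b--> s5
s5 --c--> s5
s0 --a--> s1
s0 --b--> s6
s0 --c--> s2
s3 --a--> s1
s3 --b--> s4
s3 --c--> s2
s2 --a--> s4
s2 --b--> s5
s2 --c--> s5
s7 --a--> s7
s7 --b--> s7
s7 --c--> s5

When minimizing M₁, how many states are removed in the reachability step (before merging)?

2

No path from s5 leads to s3, s7; the other 6 states are all reachable.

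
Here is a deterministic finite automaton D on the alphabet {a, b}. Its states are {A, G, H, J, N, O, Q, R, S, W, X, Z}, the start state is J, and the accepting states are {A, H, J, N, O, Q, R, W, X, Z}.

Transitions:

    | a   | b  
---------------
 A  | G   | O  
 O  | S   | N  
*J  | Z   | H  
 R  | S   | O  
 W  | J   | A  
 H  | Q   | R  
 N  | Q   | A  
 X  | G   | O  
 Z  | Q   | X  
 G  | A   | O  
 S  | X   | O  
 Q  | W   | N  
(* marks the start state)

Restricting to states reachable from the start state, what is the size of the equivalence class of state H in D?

4

Start with accepting vs non-accepting: {A,H,J,N,O,Q,R,W,X,Z} | {G,S}.
Split {A,H,J,N,O,Q,R,W,X,Z} by δ(·,a) → {H,J,N,Q,W,Z} and {A,O,R,X}.
On input b, block {H,J,N,Q,W,Z} splits into {H,N,W,Z} and {J,Q}.
On input b, block {A,O,R,X} splits into {A,R,X} and {O}.
No further refinement is possible. Final partition (5 blocks): {H,N,W,Z} | {G,S} | {A,R,X} | {J,Q} | {O}.
State H belongs to the block {H,N,W,Z}, which has 4 states.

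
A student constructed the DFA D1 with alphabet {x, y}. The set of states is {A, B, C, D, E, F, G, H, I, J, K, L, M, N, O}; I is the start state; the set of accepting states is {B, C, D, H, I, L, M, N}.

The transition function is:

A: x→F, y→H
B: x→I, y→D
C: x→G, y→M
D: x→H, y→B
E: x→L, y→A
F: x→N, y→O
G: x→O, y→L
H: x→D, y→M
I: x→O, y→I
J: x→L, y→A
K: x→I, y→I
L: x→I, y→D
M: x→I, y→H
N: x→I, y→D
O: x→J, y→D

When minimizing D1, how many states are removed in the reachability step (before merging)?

4

BFS from I reaches {A, B, D, F, H, I, J, L, M, N, O}; the 4 state(s) C, E, G, K are never visited.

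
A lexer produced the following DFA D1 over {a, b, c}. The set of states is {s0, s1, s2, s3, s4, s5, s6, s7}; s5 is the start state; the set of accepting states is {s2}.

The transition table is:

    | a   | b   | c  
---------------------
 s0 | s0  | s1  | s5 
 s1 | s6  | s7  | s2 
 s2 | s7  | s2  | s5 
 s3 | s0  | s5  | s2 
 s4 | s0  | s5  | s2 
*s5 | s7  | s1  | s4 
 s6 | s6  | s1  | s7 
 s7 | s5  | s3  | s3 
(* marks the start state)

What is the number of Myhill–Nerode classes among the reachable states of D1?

Every state is reachable, so we keep all 8.
Initial partition by acceptance: {s2} | {s0,s1,s3,s4,s5,s6,s7}.
Split {s0,s1,s3,s4,s5,s6,s7} by δ(·,c) → {s0,s5,s6,s7} and {s1,s3,s4}.
Split {s0,s5,s6,s7} by δ(·,c) → {s0,s6} and {s5,s7}.
Stable partition: {s2} | {s0,s6} | {s1,s3,s4} | {s5,s7} — 4 equivalence classes.

4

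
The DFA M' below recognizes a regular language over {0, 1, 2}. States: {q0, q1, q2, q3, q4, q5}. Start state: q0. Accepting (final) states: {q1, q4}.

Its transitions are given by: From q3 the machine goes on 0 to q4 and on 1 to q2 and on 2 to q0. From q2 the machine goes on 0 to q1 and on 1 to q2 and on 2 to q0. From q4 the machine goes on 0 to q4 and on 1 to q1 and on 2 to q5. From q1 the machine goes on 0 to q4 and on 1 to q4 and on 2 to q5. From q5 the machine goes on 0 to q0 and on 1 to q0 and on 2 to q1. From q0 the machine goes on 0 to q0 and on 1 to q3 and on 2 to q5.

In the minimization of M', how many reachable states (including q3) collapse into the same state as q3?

2

All states are reachable from the start state.
Initial partition by acceptance: {q1,q4} | {q0,q2,q3,q5}.
On input 0, block {q0,q2,q3,q5} splits into {q0,q5} and {q2,q3}.
Refine {q0,q5} on symbol 1: members go to different blocks, giving {q0} and {q5}.
Stable partition: {q1,q4} | {q0} | {q2,q3} | {q5} — 4 equivalence classes.
The equivalence class containing q3 is {q2,q3}, of size 2.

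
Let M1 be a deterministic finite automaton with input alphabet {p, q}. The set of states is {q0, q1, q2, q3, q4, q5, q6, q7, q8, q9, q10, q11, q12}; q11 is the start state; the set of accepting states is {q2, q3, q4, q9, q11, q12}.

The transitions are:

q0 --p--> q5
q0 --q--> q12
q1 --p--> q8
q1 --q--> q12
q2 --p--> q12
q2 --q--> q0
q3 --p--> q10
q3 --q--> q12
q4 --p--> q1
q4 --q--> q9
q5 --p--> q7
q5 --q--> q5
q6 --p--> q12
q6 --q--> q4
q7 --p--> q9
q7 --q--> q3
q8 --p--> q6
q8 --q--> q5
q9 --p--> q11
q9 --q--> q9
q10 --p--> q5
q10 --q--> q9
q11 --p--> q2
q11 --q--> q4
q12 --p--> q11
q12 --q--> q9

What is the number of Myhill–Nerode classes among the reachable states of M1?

Every state is reachable, so we keep all 13.
P0 = {q2,q3,q4,q9,q11,q12} | {q0,q1,q5,q6,q7,q8,q10}.
Refine {q2,q3,q4,q9,q11,q12} on symbol p: members go to different blocks, giving {q2,q9,q11,q12} and {q3,q4}.
Refine {q2,q9,q11,q12} on symbol q: members go to different blocks, giving {q9,q12} and {q2} and {q11}.
Split {q0,q1,q5,q6,q7,q8,q10} by δ(·,p) → {q0,q1,q5,q8,q10} and {q6,q7}.
On input p, block {q0,q1,q5,q8,q10} splits into {q0,q1,q10} and {q5,q8}.
Stable partition: {q9,q12} | {q0,q1,q10} | {q3,q4} | {q2} | {q11} | {q6,q7} | {q5,q8} — 7 equivalence classes.

7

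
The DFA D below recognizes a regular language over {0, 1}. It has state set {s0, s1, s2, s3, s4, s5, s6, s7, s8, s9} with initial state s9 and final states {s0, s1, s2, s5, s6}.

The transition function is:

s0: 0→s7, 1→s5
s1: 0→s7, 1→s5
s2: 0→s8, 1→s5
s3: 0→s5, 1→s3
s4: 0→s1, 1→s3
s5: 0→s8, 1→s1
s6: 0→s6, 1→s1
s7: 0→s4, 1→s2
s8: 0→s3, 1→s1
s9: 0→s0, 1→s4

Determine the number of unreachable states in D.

BFS from s9 reaches {s0, s1, s2, s3, s4, s5, s7, s8, s9}; the 1 state(s) s6 are never visited.

1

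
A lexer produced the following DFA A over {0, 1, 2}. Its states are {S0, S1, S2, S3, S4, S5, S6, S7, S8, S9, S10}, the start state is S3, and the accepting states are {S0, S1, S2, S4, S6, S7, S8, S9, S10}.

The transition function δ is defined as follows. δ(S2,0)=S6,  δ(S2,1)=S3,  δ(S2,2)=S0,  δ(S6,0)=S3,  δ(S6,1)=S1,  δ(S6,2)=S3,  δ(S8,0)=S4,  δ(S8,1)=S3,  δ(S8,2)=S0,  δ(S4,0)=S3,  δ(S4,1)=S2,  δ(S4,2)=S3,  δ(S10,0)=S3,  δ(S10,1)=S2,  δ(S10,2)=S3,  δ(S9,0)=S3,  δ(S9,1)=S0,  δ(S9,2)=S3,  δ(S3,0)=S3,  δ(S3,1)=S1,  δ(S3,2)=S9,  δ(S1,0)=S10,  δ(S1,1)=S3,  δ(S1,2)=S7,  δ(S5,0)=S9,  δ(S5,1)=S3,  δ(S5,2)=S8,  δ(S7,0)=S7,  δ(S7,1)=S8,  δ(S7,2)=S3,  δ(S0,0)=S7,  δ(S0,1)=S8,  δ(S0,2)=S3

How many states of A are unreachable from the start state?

1

Starting at S3 and following transitions, the reachable set is {S0, S1, S2, S3, S4, S6, S7, S8, S9, S10}. That leaves S5 unreachable — 1 in total.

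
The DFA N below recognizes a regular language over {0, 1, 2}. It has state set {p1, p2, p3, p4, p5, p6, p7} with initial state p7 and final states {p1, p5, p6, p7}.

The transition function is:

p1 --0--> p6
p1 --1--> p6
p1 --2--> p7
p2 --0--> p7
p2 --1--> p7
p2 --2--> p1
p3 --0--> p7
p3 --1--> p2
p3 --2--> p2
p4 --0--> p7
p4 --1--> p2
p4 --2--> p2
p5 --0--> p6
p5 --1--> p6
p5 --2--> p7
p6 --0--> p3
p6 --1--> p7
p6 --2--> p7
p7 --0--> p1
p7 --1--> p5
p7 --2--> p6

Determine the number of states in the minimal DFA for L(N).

Reachable states from the start: {p1,p2,p3,p5,p6,p7}. Unreachable: {p4} — drop them.
Initial partition by acceptance: {p1,p5,p6,p7} | {p2,p3}.
On input 0, block {p1,p5,p6,p7} splits into {p1,p5,p7} and {p6}.
Split {p1,p5,p7} by δ(·,0) → {p1,p5} and {p7}.
Split {p2,p3} by δ(·,1) → {p2} and {p3}.
No further refinement is possible. Final partition (5 blocks): {p1,p5} | {p2} | {p6} | {p7} | {p3}.

5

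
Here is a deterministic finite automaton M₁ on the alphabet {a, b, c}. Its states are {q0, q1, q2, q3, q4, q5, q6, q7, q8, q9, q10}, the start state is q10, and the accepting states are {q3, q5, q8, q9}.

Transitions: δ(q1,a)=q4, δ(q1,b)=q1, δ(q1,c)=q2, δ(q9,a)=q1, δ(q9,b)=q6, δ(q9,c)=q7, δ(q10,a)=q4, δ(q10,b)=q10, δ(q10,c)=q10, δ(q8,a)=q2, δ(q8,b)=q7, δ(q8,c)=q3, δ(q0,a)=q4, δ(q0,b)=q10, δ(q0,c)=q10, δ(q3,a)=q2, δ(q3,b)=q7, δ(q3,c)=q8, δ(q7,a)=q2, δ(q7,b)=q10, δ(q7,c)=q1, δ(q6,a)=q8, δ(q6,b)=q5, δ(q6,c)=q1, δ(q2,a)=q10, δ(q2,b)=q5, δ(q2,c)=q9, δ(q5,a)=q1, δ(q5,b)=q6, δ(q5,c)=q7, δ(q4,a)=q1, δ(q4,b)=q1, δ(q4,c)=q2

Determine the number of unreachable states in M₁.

Starting at q10 and following transitions, the reachable set is {q1, q2, q3, q4, q5, q6, q7, q8, q9, q10}. That leaves q0 unreachable — 1 in total.

1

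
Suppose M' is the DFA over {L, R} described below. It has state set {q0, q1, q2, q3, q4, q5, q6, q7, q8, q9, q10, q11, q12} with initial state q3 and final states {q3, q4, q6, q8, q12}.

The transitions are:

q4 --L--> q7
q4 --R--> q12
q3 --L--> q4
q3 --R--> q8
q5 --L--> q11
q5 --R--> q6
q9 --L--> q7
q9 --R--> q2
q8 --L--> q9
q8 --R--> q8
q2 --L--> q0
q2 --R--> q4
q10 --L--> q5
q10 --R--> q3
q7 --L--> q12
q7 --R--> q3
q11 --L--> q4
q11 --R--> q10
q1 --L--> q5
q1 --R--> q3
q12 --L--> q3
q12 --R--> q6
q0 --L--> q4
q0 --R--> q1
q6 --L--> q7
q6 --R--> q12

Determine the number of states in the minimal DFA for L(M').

Every state is reachable, so we keep all 13.
Initial partition by acceptance: {q3,q4,q6,q8,q12} | {q0,q1,q2,q5,q7,q9,q10,q11}.
Split {q3,q4,q6,q8,q12} by δ(·,L) → {q4,q6,q8} and {q3,q12}.
Refine {q4,q6,q8} on symbol R: members go to different blocks, giving {q4,q6} and {q8}.
Refine {q0,q1,q2,q5,q7,q9,q10,q11} on symbol L: members go to different blocks, giving {q1,q2,q5,q9,q10} and {q0,q11} and {q7}.
On input L, block {q1,q2,q5,q9,q10} splits into {q1,q10} and {q2,q5} and {q9}.
On input L, block {q3,q12} splits into {q3} and {q12}.
The partition is now stable with 9 blocks: {q4,q6} | {q1,q10} | {q3} | {q8} | {q0,q11} | {q7} | {q2,q5} | {q9} | {q12}.

9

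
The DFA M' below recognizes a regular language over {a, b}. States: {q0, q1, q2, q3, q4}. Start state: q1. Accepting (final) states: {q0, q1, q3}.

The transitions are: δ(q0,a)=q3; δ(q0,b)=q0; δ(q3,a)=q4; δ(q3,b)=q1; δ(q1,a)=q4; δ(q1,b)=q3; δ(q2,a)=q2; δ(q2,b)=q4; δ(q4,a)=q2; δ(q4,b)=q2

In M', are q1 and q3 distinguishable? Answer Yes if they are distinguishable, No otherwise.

States {q0} cannot be reached from the start state, so discard them.
Start with accepting vs non-accepting: {q1,q3} | {q2,q4}.
No further refinement is possible. Final partition (2 blocks): {q1,q3} | {q2,q4}.
q1 and q3 lie in the same block of the stable partition, so they are equivalent — no string distinguishes them.

No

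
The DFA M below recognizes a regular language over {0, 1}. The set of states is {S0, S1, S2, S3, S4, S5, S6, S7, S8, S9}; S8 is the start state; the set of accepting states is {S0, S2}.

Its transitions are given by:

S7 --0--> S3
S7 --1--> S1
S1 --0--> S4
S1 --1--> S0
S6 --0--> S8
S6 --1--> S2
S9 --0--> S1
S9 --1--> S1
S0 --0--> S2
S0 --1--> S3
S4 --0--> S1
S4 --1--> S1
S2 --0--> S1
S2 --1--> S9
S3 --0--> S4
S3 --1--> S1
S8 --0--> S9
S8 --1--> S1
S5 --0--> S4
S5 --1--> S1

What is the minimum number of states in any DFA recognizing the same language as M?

Reachable states from the start: {S0,S1,S2,S3,S4,S8,S9}. Unreachable: {S5,S6,S7} — drop them.
Start with accepting vs non-accepting: {S0,S2} | {S1,S3,S4,S8,S9}.
On input 0, block {S0,S2} splits into {S0} and {S2}.
Split {S1,S3,S4,S8,S9} by δ(·,1) → {S3,S4,S8,S9} and {S1}.
Refine {S3,S4,S8,S9} on symbol 0: members go to different blocks, giving {S3,S8} and {S4,S9}.
No further refinement is possible. Final partition (5 blocks): {S0} | {S3,S8} | {S2} | {S1} | {S4,S9}.

5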